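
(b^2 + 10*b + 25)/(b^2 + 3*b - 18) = (b^2 + 10*b + 25)/(b^2 + 3*b - 18)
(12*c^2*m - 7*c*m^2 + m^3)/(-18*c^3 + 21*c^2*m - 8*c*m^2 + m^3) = m*(-4*c + m)/(6*c^2 - 5*c*m + m^2)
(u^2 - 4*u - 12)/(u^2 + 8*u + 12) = (u - 6)/(u + 6)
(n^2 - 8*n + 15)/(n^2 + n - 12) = (n - 5)/(n + 4)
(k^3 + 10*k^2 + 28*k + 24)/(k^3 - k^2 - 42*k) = (k^2 + 4*k + 4)/(k*(k - 7))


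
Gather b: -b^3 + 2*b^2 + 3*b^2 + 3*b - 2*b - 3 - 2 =-b^3 + 5*b^2 + b - 5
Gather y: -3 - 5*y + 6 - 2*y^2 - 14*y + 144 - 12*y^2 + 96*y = -14*y^2 + 77*y + 147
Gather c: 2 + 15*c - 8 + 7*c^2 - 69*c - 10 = 7*c^2 - 54*c - 16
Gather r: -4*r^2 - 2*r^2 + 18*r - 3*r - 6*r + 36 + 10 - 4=-6*r^2 + 9*r + 42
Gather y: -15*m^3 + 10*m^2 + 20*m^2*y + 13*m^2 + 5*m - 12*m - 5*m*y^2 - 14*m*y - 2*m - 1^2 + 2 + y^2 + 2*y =-15*m^3 + 23*m^2 - 9*m + y^2*(1 - 5*m) + y*(20*m^2 - 14*m + 2) + 1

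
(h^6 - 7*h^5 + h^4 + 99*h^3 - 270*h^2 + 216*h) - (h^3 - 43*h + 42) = h^6 - 7*h^5 + h^4 + 98*h^3 - 270*h^2 + 259*h - 42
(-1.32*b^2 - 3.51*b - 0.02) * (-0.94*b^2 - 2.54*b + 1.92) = 1.2408*b^4 + 6.6522*b^3 + 6.3998*b^2 - 6.6884*b - 0.0384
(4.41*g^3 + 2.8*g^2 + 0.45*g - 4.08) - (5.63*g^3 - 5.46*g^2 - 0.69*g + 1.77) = -1.22*g^3 + 8.26*g^2 + 1.14*g - 5.85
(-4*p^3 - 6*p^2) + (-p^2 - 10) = -4*p^3 - 7*p^2 - 10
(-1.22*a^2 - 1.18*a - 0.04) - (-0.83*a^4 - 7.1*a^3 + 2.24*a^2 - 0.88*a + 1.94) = 0.83*a^4 + 7.1*a^3 - 3.46*a^2 - 0.3*a - 1.98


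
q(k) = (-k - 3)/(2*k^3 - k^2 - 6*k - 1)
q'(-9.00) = 0.00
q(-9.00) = 0.00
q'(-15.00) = 0.00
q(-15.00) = 0.00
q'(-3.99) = 0.00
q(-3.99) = -0.01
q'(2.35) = 4.03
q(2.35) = -1.00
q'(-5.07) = -0.00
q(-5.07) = -0.01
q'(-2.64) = 0.05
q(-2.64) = 0.01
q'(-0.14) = -462.31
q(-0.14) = 15.45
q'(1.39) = 0.52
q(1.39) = 0.74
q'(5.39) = 0.02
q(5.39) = -0.03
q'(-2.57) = 0.06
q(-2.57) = 0.02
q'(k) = (-k - 3)*(-6*k^2 + 2*k + 6)/(2*k^3 - k^2 - 6*k - 1)^2 - 1/(2*k^3 - k^2 - 6*k - 1) = (-2*k^3 + k^2 + 6*k - 2*(k + 3)*(-3*k^2 + k + 3) + 1)/(-2*k^3 + k^2 + 6*k + 1)^2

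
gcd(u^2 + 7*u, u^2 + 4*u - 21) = u + 7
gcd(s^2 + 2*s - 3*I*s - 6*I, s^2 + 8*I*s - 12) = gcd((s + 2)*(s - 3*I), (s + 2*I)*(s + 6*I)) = 1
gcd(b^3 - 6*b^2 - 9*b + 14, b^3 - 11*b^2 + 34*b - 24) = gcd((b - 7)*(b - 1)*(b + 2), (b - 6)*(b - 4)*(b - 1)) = b - 1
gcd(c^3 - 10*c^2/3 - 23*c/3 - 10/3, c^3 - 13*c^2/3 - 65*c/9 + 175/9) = c - 5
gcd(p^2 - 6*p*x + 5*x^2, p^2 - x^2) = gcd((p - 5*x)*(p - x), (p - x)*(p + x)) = -p + x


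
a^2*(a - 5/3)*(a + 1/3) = a^4 - 4*a^3/3 - 5*a^2/9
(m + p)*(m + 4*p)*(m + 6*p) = m^3 + 11*m^2*p + 34*m*p^2 + 24*p^3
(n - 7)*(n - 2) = n^2 - 9*n + 14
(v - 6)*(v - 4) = v^2 - 10*v + 24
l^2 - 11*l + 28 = (l - 7)*(l - 4)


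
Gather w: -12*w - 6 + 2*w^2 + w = 2*w^2 - 11*w - 6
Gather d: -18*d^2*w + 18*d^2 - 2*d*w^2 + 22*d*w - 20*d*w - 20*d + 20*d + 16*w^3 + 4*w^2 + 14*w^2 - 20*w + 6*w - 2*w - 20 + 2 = d^2*(18 - 18*w) + d*(-2*w^2 + 2*w) + 16*w^3 + 18*w^2 - 16*w - 18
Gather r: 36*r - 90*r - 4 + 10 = 6 - 54*r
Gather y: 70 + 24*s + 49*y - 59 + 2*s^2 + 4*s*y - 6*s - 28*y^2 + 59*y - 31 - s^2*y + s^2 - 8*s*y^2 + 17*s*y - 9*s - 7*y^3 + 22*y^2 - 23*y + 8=3*s^2 + 9*s - 7*y^3 + y^2*(-8*s - 6) + y*(-s^2 + 21*s + 85) - 12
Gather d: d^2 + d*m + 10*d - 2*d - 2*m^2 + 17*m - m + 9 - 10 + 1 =d^2 + d*(m + 8) - 2*m^2 + 16*m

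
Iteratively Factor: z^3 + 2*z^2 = (z)*(z^2 + 2*z) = z*(z + 2)*(z)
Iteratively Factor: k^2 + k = (k + 1)*(k)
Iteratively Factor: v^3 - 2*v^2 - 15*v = (v + 3)*(v^2 - 5*v) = (v - 5)*(v + 3)*(v)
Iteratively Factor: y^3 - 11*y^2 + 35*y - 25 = (y - 1)*(y^2 - 10*y + 25) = (y - 5)*(y - 1)*(y - 5)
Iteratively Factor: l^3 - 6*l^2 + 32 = (l + 2)*(l^2 - 8*l + 16) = (l - 4)*(l + 2)*(l - 4)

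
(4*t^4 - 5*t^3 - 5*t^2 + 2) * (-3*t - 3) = -12*t^5 + 3*t^4 + 30*t^3 + 15*t^2 - 6*t - 6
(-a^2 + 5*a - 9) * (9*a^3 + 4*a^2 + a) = -9*a^5 + 41*a^4 - 62*a^3 - 31*a^2 - 9*a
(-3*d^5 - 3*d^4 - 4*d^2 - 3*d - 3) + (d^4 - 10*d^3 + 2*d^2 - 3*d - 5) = -3*d^5 - 2*d^4 - 10*d^3 - 2*d^2 - 6*d - 8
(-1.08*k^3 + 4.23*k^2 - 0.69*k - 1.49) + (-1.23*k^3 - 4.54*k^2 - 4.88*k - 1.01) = -2.31*k^3 - 0.31*k^2 - 5.57*k - 2.5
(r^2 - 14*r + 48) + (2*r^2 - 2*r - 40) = 3*r^2 - 16*r + 8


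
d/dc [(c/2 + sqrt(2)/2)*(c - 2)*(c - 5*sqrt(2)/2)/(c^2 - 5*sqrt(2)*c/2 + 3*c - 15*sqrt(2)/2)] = (2*c^4 - 10*sqrt(2)*c^3 + 12*c^3 - 50*sqrt(2)*c^2 + 13*c^2 + 50*c + 60*sqrt(2)*c - 150 + 125*sqrt(2))/(2*(2*c^4 - 10*sqrt(2)*c^3 + 12*c^3 - 60*sqrt(2)*c^2 + 43*c^2 - 90*sqrt(2)*c + 150*c + 225))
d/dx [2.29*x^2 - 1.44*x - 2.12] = 4.58*x - 1.44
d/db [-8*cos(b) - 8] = 8*sin(b)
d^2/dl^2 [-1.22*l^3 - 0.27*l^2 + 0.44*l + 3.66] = -7.32*l - 0.54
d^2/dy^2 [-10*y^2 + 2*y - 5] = -20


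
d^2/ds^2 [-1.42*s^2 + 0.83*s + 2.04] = -2.84000000000000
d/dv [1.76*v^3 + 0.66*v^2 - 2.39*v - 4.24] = 5.28*v^2 + 1.32*v - 2.39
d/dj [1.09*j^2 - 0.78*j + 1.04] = 2.18*j - 0.78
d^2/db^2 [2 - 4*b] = 0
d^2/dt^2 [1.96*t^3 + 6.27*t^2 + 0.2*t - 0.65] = 11.76*t + 12.54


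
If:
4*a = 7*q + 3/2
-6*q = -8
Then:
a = 65/24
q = 4/3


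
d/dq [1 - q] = -1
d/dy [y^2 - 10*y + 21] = 2*y - 10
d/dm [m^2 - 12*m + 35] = 2*m - 12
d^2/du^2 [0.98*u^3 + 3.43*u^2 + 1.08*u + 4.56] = 5.88*u + 6.86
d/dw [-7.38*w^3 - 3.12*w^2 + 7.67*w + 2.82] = -22.14*w^2 - 6.24*w + 7.67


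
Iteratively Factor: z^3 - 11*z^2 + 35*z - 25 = (z - 5)*(z^2 - 6*z + 5) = (z - 5)*(z - 1)*(z - 5)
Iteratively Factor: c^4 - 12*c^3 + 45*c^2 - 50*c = (c)*(c^3 - 12*c^2 + 45*c - 50) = c*(c - 5)*(c^2 - 7*c + 10) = c*(c - 5)^2*(c - 2)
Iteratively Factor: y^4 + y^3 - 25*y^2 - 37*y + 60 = (y + 3)*(y^3 - 2*y^2 - 19*y + 20) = (y - 5)*(y + 3)*(y^2 + 3*y - 4) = (y - 5)*(y + 3)*(y + 4)*(y - 1)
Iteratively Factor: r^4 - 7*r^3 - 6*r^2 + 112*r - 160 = (r - 2)*(r^3 - 5*r^2 - 16*r + 80) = (r - 5)*(r - 2)*(r^2 - 16) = (r - 5)*(r - 2)*(r + 4)*(r - 4)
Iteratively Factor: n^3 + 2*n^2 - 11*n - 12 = (n + 1)*(n^2 + n - 12) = (n + 1)*(n + 4)*(n - 3)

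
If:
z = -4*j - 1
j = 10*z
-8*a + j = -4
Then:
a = 77/164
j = -10/41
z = -1/41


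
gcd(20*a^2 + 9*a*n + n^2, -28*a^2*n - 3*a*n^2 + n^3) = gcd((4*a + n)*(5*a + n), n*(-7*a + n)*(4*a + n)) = 4*a + n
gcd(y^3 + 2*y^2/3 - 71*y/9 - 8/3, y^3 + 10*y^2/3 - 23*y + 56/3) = y - 8/3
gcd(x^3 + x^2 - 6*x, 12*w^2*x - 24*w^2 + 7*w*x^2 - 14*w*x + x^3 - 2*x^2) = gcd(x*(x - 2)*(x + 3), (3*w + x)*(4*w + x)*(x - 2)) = x - 2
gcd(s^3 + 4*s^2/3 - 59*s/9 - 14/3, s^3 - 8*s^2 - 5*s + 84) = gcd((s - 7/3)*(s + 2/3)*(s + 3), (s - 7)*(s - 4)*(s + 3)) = s + 3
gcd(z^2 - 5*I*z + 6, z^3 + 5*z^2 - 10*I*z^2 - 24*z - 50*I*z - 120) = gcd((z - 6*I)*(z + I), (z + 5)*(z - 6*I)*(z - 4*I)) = z - 6*I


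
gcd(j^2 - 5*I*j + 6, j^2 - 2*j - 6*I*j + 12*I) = j - 6*I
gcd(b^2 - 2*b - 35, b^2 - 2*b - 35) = b^2 - 2*b - 35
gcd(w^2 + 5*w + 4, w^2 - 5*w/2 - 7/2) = w + 1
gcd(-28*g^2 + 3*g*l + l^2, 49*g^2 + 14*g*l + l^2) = 7*g + l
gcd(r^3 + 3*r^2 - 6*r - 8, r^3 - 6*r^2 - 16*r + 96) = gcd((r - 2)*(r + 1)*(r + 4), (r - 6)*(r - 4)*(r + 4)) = r + 4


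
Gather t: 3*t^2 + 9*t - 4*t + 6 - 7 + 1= 3*t^2 + 5*t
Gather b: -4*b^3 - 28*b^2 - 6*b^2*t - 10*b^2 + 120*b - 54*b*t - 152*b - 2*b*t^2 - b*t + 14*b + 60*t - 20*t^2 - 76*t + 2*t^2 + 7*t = -4*b^3 + b^2*(-6*t - 38) + b*(-2*t^2 - 55*t - 18) - 18*t^2 - 9*t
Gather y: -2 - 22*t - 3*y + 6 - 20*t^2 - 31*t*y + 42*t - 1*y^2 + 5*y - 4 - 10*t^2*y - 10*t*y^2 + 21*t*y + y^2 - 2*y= -20*t^2 - 10*t*y^2 + 20*t + y*(-10*t^2 - 10*t)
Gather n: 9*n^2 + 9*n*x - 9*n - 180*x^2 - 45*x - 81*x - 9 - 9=9*n^2 + n*(9*x - 9) - 180*x^2 - 126*x - 18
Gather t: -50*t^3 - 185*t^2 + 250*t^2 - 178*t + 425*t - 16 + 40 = -50*t^3 + 65*t^2 + 247*t + 24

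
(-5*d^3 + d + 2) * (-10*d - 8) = 50*d^4 + 40*d^3 - 10*d^2 - 28*d - 16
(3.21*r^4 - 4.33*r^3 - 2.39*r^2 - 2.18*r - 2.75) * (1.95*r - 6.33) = 6.2595*r^5 - 28.7628*r^4 + 22.7484*r^3 + 10.8777*r^2 + 8.4369*r + 17.4075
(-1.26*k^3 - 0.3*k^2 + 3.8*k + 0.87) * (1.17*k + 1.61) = -1.4742*k^4 - 2.3796*k^3 + 3.963*k^2 + 7.1359*k + 1.4007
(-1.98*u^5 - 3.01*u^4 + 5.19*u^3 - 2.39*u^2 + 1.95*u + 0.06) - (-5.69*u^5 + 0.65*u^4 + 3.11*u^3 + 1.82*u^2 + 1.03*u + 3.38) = 3.71*u^5 - 3.66*u^4 + 2.08*u^3 - 4.21*u^2 + 0.92*u - 3.32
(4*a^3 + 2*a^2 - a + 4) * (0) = 0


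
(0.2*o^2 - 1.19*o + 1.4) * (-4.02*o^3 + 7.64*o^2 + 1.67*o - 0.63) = -0.804*o^5 + 6.3118*o^4 - 14.3856*o^3 + 8.5827*o^2 + 3.0877*o - 0.882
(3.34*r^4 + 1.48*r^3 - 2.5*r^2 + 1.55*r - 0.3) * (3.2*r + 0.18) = 10.688*r^5 + 5.3372*r^4 - 7.7336*r^3 + 4.51*r^2 - 0.681*r - 0.054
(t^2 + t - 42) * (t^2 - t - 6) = t^4 - 49*t^2 + 36*t + 252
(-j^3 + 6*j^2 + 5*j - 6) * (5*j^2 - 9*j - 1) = -5*j^5 + 39*j^4 - 28*j^3 - 81*j^2 + 49*j + 6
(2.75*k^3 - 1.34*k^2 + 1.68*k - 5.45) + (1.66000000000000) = 2.75*k^3 - 1.34*k^2 + 1.68*k - 3.79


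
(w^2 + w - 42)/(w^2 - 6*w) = (w + 7)/w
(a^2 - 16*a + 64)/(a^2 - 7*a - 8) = (a - 8)/(a + 1)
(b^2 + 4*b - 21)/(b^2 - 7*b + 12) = (b + 7)/(b - 4)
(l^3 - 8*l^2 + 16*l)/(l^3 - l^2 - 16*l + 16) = l*(l - 4)/(l^2 + 3*l - 4)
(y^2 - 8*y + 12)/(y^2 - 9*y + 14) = (y - 6)/(y - 7)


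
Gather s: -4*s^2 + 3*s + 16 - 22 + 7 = -4*s^2 + 3*s + 1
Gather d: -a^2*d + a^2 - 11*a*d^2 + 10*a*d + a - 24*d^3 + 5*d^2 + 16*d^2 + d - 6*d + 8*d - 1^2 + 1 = a^2 + a - 24*d^3 + d^2*(21 - 11*a) + d*(-a^2 + 10*a + 3)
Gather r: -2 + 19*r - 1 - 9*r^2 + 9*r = -9*r^2 + 28*r - 3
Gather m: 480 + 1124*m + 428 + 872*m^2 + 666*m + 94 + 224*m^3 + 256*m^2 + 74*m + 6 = 224*m^3 + 1128*m^2 + 1864*m + 1008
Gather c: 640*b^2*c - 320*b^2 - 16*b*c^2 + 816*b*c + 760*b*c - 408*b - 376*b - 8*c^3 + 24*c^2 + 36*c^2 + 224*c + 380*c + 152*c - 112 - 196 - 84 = -320*b^2 - 784*b - 8*c^3 + c^2*(60 - 16*b) + c*(640*b^2 + 1576*b + 756) - 392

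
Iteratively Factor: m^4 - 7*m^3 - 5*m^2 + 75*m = (m + 3)*(m^3 - 10*m^2 + 25*m) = (m - 5)*(m + 3)*(m^2 - 5*m) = m*(m - 5)*(m + 3)*(m - 5)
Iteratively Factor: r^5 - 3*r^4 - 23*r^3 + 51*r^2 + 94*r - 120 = (r - 3)*(r^4 - 23*r^2 - 18*r + 40) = (r - 5)*(r - 3)*(r^3 + 5*r^2 + 2*r - 8) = (r - 5)*(r - 3)*(r + 2)*(r^2 + 3*r - 4) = (r - 5)*(r - 3)*(r - 1)*(r + 2)*(r + 4)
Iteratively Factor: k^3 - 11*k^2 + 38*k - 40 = (k - 2)*(k^2 - 9*k + 20) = (k - 5)*(k - 2)*(k - 4)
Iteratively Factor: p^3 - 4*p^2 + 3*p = (p - 1)*(p^2 - 3*p) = (p - 3)*(p - 1)*(p)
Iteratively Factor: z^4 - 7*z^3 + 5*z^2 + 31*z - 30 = (z - 5)*(z^3 - 2*z^2 - 5*z + 6) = (z - 5)*(z - 3)*(z^2 + z - 2) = (z - 5)*(z - 3)*(z - 1)*(z + 2)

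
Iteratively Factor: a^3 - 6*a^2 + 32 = (a - 4)*(a^2 - 2*a - 8) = (a - 4)*(a + 2)*(a - 4)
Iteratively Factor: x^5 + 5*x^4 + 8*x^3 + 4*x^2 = (x)*(x^4 + 5*x^3 + 8*x^2 + 4*x) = x^2*(x^3 + 5*x^2 + 8*x + 4) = x^2*(x + 2)*(x^2 + 3*x + 2) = x^2*(x + 2)^2*(x + 1)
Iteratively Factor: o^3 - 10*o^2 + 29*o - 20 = (o - 4)*(o^2 - 6*o + 5) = (o - 4)*(o - 1)*(o - 5)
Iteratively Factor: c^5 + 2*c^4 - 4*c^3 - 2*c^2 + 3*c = (c)*(c^4 + 2*c^3 - 4*c^2 - 2*c + 3) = c*(c + 3)*(c^3 - c^2 - c + 1) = c*(c - 1)*(c + 3)*(c^2 - 1) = c*(c - 1)*(c + 1)*(c + 3)*(c - 1)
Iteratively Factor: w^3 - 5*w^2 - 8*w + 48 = (w + 3)*(w^2 - 8*w + 16) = (w - 4)*(w + 3)*(w - 4)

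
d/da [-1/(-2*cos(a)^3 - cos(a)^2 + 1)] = 2*(3*cos(a) + 1)*sin(a)*cos(a)/(2*cos(a)^3 + cos(a)^2 - 1)^2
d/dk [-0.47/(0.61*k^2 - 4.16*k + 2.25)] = (0.5734*k - 1.9552)/(0.61*k^2 - 4.16*k + 2.25)^2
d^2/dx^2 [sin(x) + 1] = -sin(x)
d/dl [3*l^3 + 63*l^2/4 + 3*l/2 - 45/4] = 9*l^2 + 63*l/2 + 3/2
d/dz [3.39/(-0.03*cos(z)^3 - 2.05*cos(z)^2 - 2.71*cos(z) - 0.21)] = (0.3051*sin(z)^2 - 13.899*cos(z) - 9.492)*sin(z)/(0.03*cos(z)^3 + 2.05*cos(z)^2 + 2.71*cos(z) + 0.21)^2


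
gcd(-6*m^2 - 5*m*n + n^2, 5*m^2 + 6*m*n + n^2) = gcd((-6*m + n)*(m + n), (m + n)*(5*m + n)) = m + n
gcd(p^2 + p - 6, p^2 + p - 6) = p^2 + p - 6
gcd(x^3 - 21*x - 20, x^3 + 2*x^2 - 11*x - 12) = x^2 + 5*x + 4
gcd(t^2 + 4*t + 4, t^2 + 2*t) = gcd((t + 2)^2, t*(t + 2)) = t + 2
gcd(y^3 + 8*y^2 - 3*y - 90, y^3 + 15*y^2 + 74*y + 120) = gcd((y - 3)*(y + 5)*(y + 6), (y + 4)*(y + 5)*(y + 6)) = y^2 + 11*y + 30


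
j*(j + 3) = j^2 + 3*j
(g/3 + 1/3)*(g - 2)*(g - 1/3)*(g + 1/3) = g^4/3 - g^3/3 - 19*g^2/27 + g/27 + 2/27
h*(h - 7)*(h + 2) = h^3 - 5*h^2 - 14*h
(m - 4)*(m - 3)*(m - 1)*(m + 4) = m^4 - 4*m^3 - 13*m^2 + 64*m - 48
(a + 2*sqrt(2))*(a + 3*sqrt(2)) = a^2 + 5*sqrt(2)*a + 12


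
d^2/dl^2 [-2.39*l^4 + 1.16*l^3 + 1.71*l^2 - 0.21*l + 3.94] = -28.68*l^2 + 6.96*l + 3.42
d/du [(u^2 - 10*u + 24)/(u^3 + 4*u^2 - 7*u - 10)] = (-u^4 + 20*u^3 - 39*u^2 - 212*u + 268)/(u^6 + 8*u^5 + 2*u^4 - 76*u^3 - 31*u^2 + 140*u + 100)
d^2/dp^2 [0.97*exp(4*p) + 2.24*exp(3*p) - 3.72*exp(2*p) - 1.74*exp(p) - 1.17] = (15.52*exp(3*p) + 20.16*exp(2*p) - 14.88*exp(p) - 1.74)*exp(p)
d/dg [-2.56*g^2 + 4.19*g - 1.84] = 4.19 - 5.12*g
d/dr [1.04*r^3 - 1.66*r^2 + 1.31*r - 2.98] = 3.12*r^2 - 3.32*r + 1.31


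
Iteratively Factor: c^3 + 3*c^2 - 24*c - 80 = (c + 4)*(c^2 - c - 20) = (c - 5)*(c + 4)*(c + 4)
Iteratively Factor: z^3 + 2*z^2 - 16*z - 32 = (z + 2)*(z^2 - 16) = (z + 2)*(z + 4)*(z - 4)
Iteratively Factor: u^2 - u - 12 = (u - 4)*(u + 3)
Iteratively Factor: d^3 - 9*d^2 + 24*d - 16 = (d - 1)*(d^2 - 8*d + 16) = (d - 4)*(d - 1)*(d - 4)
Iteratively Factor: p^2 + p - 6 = (p + 3)*(p - 2)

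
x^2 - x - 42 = (x - 7)*(x + 6)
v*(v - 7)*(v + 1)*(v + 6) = v^4 - 43*v^2 - 42*v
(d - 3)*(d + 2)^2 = d^3 + d^2 - 8*d - 12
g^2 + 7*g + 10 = (g + 2)*(g + 5)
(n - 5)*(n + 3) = n^2 - 2*n - 15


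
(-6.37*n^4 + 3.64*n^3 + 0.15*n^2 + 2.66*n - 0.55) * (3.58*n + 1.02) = -22.8046*n^5 + 6.5338*n^4 + 4.2498*n^3 + 9.6758*n^2 + 0.7442*n - 0.561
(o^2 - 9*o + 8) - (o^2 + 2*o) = 8 - 11*o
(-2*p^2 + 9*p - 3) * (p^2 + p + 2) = -2*p^4 + 7*p^3 + 2*p^2 + 15*p - 6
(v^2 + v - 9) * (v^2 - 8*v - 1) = v^4 - 7*v^3 - 18*v^2 + 71*v + 9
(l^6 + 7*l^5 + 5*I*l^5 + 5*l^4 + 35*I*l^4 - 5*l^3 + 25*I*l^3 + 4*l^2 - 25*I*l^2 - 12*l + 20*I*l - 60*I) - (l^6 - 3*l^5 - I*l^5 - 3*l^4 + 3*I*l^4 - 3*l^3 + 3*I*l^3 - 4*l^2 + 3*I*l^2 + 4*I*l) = 10*l^5 + 6*I*l^5 + 8*l^4 + 32*I*l^4 - 2*l^3 + 22*I*l^3 + 8*l^2 - 28*I*l^2 - 12*l + 16*I*l - 60*I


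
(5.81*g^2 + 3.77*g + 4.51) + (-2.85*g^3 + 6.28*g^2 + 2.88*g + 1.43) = -2.85*g^3 + 12.09*g^2 + 6.65*g + 5.94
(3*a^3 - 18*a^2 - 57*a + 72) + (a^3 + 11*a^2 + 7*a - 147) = 4*a^3 - 7*a^2 - 50*a - 75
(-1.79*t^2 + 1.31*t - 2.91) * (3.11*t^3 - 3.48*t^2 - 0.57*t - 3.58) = -5.5669*t^5 + 10.3033*t^4 - 12.5886*t^3 + 15.7883*t^2 - 3.0311*t + 10.4178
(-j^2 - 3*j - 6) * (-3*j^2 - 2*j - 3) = 3*j^4 + 11*j^3 + 27*j^2 + 21*j + 18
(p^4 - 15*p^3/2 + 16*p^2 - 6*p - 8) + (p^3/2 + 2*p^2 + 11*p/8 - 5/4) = p^4 - 7*p^3 + 18*p^2 - 37*p/8 - 37/4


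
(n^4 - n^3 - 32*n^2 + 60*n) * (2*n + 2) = 2*n^5 - 66*n^3 + 56*n^2 + 120*n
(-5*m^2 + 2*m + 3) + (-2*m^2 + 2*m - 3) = -7*m^2 + 4*m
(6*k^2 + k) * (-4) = -24*k^2 - 4*k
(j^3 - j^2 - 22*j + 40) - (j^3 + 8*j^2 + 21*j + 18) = -9*j^2 - 43*j + 22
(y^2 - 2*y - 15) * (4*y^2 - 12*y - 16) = 4*y^4 - 20*y^3 - 52*y^2 + 212*y + 240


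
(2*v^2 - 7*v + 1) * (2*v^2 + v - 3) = 4*v^4 - 12*v^3 - 11*v^2 + 22*v - 3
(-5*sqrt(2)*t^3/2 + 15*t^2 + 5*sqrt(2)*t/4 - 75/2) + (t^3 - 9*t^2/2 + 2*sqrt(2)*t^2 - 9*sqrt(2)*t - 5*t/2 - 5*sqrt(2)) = -5*sqrt(2)*t^3/2 + t^3 + 2*sqrt(2)*t^2 + 21*t^2/2 - 31*sqrt(2)*t/4 - 5*t/2 - 75/2 - 5*sqrt(2)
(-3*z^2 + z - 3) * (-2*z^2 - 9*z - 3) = 6*z^4 + 25*z^3 + 6*z^2 + 24*z + 9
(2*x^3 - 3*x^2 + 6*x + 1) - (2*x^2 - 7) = 2*x^3 - 5*x^2 + 6*x + 8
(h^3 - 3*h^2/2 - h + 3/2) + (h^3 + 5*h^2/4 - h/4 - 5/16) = 2*h^3 - h^2/4 - 5*h/4 + 19/16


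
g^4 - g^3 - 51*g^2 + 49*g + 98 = (g - 7)*(g - 2)*(g + 1)*(g + 7)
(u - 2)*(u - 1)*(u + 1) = u^3 - 2*u^2 - u + 2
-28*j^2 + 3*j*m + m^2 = (-4*j + m)*(7*j + m)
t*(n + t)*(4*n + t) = 4*n^2*t + 5*n*t^2 + t^3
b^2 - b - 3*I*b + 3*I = (b - 1)*(b - 3*I)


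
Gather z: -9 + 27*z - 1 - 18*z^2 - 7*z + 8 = -18*z^2 + 20*z - 2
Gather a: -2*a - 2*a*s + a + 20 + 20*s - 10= a*(-2*s - 1) + 20*s + 10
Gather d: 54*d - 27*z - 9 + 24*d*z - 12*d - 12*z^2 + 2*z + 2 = d*(24*z + 42) - 12*z^2 - 25*z - 7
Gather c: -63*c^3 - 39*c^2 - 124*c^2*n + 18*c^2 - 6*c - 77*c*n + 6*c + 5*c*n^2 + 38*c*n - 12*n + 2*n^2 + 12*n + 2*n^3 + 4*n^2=-63*c^3 + c^2*(-124*n - 21) + c*(5*n^2 - 39*n) + 2*n^3 + 6*n^2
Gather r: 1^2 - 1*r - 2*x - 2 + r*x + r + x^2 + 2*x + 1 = r*x + x^2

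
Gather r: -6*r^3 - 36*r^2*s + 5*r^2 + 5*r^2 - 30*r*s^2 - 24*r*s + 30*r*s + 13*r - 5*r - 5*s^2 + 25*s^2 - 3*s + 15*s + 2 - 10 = -6*r^3 + r^2*(10 - 36*s) + r*(-30*s^2 + 6*s + 8) + 20*s^2 + 12*s - 8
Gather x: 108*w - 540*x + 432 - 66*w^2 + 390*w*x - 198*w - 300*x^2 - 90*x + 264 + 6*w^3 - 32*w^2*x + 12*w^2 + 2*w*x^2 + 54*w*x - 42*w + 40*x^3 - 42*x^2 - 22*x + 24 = 6*w^3 - 54*w^2 - 132*w + 40*x^3 + x^2*(2*w - 342) + x*(-32*w^2 + 444*w - 652) + 720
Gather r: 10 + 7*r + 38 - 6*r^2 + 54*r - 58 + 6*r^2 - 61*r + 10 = 0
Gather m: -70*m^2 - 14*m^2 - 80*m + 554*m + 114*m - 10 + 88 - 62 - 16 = -84*m^2 + 588*m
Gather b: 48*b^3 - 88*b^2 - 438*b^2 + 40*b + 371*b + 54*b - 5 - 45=48*b^3 - 526*b^2 + 465*b - 50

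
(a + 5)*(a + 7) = a^2 + 12*a + 35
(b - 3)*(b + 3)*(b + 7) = b^3 + 7*b^2 - 9*b - 63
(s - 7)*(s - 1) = s^2 - 8*s + 7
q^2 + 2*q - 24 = (q - 4)*(q + 6)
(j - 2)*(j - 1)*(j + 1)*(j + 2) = j^4 - 5*j^2 + 4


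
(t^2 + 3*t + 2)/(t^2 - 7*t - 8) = (t + 2)/(t - 8)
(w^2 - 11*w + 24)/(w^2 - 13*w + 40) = (w - 3)/(w - 5)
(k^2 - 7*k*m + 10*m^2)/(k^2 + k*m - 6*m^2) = (k - 5*m)/(k + 3*m)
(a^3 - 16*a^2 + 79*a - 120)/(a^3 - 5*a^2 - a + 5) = (a^2 - 11*a + 24)/(a^2 - 1)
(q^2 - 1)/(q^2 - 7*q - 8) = (q - 1)/(q - 8)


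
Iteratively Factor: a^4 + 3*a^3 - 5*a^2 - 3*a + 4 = (a + 4)*(a^3 - a^2 - a + 1) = (a - 1)*(a + 4)*(a^2 - 1) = (a - 1)^2*(a + 4)*(a + 1)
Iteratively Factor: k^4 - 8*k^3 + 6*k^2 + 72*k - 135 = (k - 5)*(k^3 - 3*k^2 - 9*k + 27) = (k - 5)*(k + 3)*(k^2 - 6*k + 9) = (k - 5)*(k - 3)*(k + 3)*(k - 3)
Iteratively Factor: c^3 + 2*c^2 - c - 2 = (c + 1)*(c^2 + c - 2) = (c + 1)*(c + 2)*(c - 1)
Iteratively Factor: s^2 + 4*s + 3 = (s + 3)*(s + 1)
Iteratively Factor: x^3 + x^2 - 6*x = (x)*(x^2 + x - 6) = x*(x + 3)*(x - 2)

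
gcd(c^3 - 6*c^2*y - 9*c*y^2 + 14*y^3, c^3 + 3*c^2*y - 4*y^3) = -c^2 - c*y + 2*y^2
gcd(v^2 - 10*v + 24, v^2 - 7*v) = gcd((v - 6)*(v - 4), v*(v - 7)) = 1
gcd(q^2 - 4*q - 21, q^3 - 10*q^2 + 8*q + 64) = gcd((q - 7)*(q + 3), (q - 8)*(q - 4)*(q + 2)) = 1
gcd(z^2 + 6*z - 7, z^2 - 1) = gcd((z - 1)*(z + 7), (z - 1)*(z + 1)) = z - 1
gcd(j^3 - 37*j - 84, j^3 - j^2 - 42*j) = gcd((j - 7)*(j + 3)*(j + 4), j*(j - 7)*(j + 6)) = j - 7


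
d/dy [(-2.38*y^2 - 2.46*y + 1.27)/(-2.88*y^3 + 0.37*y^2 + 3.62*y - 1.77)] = (-6.8544*y^4 - 14.1696*y^3 + 3.2674*y^2 + 7.4854*y - 0.243200000000001)/(8.2944*y^6 - 2.1312*y^5 - 20.7143*y^4 + 12.874*y^3 + 11.7946*y^2 - 12.8148*y + 3.1329)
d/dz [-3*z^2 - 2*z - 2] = -6*z - 2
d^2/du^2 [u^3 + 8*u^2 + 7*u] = 6*u + 16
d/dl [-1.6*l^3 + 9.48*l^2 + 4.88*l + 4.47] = -4.8*l^2 + 18.96*l + 4.88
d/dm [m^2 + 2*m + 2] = 2*m + 2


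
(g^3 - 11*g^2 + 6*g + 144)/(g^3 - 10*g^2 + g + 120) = (g - 6)/(g - 5)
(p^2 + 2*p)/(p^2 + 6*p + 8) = p/(p + 4)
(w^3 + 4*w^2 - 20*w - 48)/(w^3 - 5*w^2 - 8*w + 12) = (w^2 + 2*w - 24)/(w^2 - 7*w + 6)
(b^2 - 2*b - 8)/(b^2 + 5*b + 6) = (b - 4)/(b + 3)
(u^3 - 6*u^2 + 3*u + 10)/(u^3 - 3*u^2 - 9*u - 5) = (u - 2)/(u + 1)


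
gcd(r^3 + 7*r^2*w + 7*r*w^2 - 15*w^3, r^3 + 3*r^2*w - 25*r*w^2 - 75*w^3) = r^2 + 8*r*w + 15*w^2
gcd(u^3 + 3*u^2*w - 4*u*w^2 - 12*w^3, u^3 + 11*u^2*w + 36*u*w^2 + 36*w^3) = u^2 + 5*u*w + 6*w^2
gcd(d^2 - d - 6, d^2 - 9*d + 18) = d - 3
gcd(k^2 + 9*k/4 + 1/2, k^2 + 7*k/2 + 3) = k + 2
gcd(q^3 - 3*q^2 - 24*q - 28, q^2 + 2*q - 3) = 1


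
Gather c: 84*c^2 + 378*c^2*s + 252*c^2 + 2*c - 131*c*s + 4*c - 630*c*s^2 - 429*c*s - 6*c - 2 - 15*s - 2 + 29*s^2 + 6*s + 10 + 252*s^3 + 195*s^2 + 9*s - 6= c^2*(378*s + 336) + c*(-630*s^2 - 560*s) + 252*s^3 + 224*s^2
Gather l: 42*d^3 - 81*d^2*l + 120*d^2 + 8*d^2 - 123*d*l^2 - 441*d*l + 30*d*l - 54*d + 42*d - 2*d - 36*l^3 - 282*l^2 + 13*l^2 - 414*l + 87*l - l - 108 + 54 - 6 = 42*d^3 + 128*d^2 - 14*d - 36*l^3 + l^2*(-123*d - 269) + l*(-81*d^2 - 411*d - 328) - 60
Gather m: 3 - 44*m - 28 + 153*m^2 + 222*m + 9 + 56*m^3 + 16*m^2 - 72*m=56*m^3 + 169*m^2 + 106*m - 16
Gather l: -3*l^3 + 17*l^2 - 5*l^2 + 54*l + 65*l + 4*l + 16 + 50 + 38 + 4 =-3*l^3 + 12*l^2 + 123*l + 108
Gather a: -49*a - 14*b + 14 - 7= -49*a - 14*b + 7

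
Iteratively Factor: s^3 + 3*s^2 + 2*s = (s)*(s^2 + 3*s + 2) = s*(s + 2)*(s + 1)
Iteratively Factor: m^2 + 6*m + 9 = (m + 3)*(m + 3)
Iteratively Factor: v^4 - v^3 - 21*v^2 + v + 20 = (v - 1)*(v^3 - 21*v - 20) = (v - 1)*(v + 1)*(v^2 - v - 20) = (v - 5)*(v - 1)*(v + 1)*(v + 4)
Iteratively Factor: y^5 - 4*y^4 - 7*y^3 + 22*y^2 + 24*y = (y - 4)*(y^4 - 7*y^2 - 6*y) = (y - 4)*(y + 1)*(y^3 - y^2 - 6*y) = y*(y - 4)*(y + 1)*(y^2 - y - 6) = y*(y - 4)*(y + 1)*(y + 2)*(y - 3)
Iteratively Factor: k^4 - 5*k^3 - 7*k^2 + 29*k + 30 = (k - 5)*(k^3 - 7*k - 6) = (k - 5)*(k - 3)*(k^2 + 3*k + 2) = (k - 5)*(k - 3)*(k + 1)*(k + 2)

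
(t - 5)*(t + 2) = t^2 - 3*t - 10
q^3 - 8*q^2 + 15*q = q*(q - 5)*(q - 3)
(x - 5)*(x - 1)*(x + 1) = x^3 - 5*x^2 - x + 5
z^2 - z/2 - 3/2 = (z - 3/2)*(z + 1)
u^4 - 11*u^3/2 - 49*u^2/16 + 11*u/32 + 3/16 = (u - 6)*(u - 1/4)*(u + 1/4)*(u + 1/2)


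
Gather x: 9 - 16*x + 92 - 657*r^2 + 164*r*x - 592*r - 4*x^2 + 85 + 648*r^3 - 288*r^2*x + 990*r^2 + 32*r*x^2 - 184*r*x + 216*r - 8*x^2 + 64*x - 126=648*r^3 + 333*r^2 - 376*r + x^2*(32*r - 12) + x*(-288*r^2 - 20*r + 48) + 60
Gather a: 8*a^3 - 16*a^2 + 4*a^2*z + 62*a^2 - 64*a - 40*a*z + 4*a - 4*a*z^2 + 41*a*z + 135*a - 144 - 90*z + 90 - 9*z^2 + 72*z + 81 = 8*a^3 + a^2*(4*z + 46) + a*(-4*z^2 + z + 75) - 9*z^2 - 18*z + 27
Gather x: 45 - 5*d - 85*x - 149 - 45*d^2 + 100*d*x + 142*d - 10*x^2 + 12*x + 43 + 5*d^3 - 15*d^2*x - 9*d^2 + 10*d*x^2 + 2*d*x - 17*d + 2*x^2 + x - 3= 5*d^3 - 54*d^2 + 120*d + x^2*(10*d - 8) + x*(-15*d^2 + 102*d - 72) - 64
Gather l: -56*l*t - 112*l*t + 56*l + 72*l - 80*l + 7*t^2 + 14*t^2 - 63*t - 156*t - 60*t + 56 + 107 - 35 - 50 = l*(48 - 168*t) + 21*t^2 - 279*t + 78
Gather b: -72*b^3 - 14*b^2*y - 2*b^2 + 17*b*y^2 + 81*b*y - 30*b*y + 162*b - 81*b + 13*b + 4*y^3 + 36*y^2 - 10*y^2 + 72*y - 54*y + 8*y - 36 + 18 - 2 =-72*b^3 + b^2*(-14*y - 2) + b*(17*y^2 + 51*y + 94) + 4*y^3 + 26*y^2 + 26*y - 20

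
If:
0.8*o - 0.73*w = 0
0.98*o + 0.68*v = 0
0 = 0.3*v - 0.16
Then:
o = -0.37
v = 0.53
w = -0.41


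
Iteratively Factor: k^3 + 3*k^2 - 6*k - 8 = (k - 2)*(k^2 + 5*k + 4) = (k - 2)*(k + 1)*(k + 4)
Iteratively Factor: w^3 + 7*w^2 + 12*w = (w)*(w^2 + 7*w + 12) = w*(w + 3)*(w + 4)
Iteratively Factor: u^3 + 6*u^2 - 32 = (u + 4)*(u^2 + 2*u - 8) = (u + 4)^2*(u - 2)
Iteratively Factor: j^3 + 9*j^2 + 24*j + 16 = (j + 4)*(j^2 + 5*j + 4) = (j + 4)^2*(j + 1)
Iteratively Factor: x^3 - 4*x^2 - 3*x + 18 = (x - 3)*(x^2 - x - 6) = (x - 3)*(x + 2)*(x - 3)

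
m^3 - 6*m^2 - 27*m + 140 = (m - 7)*(m - 4)*(m + 5)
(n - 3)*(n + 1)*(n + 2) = n^3 - 7*n - 6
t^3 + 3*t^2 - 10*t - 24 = (t - 3)*(t + 2)*(t + 4)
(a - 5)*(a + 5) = a^2 - 25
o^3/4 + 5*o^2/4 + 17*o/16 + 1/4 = (o/4 + 1)*(o + 1/2)^2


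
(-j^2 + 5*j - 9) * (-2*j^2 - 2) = 2*j^4 - 10*j^3 + 20*j^2 - 10*j + 18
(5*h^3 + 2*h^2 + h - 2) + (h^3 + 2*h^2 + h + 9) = 6*h^3 + 4*h^2 + 2*h + 7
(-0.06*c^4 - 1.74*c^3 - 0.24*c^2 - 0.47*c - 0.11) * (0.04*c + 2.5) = -0.0024*c^5 - 0.2196*c^4 - 4.3596*c^3 - 0.6188*c^2 - 1.1794*c - 0.275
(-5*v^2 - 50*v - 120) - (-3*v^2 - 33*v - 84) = -2*v^2 - 17*v - 36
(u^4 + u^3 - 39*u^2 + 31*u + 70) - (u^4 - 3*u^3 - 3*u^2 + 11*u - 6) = 4*u^3 - 36*u^2 + 20*u + 76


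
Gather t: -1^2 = -1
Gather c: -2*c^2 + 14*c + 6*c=-2*c^2 + 20*c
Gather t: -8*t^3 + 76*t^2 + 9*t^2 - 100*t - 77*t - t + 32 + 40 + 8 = -8*t^3 + 85*t^2 - 178*t + 80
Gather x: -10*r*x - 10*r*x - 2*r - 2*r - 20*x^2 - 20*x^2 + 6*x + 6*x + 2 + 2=-4*r - 40*x^2 + x*(12 - 20*r) + 4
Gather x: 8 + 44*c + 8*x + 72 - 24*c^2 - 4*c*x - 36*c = -24*c^2 + 8*c + x*(8 - 4*c) + 80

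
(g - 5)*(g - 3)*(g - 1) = g^3 - 9*g^2 + 23*g - 15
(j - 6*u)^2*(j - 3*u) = j^3 - 15*j^2*u + 72*j*u^2 - 108*u^3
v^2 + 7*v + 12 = (v + 3)*(v + 4)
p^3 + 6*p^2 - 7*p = p*(p - 1)*(p + 7)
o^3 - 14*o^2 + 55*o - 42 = (o - 7)*(o - 6)*(o - 1)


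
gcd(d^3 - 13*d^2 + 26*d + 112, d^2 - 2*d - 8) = d + 2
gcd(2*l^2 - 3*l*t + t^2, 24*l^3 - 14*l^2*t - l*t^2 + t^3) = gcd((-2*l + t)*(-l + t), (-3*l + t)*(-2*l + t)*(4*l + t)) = -2*l + t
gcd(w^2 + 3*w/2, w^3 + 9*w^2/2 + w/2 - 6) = w + 3/2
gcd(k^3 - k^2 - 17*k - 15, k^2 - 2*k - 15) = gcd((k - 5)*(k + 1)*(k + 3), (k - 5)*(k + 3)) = k^2 - 2*k - 15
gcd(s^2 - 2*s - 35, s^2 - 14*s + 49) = s - 7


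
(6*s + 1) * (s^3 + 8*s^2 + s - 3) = 6*s^4 + 49*s^3 + 14*s^2 - 17*s - 3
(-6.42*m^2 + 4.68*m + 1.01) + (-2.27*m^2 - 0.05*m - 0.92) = -8.69*m^2 + 4.63*m + 0.09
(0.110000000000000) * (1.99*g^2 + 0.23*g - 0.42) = 0.2189*g^2 + 0.0253*g - 0.0462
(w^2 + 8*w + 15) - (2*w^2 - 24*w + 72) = -w^2 + 32*w - 57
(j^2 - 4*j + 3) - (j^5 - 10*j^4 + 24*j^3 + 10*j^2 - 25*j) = -j^5 + 10*j^4 - 24*j^3 - 9*j^2 + 21*j + 3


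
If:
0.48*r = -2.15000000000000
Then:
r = -4.48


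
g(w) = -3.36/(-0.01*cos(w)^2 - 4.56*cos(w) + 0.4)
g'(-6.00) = 0.27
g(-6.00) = 0.84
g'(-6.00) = 0.27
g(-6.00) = 0.84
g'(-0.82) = -1.52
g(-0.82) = 1.24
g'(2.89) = 0.16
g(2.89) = -0.70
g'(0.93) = 2.27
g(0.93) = 1.44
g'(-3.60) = 0.34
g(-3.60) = -0.75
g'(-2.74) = -0.28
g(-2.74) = -0.73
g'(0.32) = 0.31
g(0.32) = 0.85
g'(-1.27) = -16.17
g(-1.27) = 3.53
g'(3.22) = -0.05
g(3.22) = -0.68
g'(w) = -3.36*(-0.02*sin(w)*cos(w) - 4.56*sin(w))/(-0.01*cos(w)^2 - 4.56*cos(w) + 0.4)^2 = (0.0672*cos(w) + 15.3216)*sin(w)/(0.01*cos(w)^2 + 4.56*cos(w) - 0.4)^2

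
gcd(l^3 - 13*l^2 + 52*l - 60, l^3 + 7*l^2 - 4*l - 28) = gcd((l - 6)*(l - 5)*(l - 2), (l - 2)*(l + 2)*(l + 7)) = l - 2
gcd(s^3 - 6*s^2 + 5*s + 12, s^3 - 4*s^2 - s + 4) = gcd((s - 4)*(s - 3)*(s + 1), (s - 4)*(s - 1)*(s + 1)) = s^2 - 3*s - 4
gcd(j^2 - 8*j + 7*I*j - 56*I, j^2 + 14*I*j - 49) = j + 7*I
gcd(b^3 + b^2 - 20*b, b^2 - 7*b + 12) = b - 4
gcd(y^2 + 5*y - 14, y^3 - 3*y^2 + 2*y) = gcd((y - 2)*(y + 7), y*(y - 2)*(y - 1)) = y - 2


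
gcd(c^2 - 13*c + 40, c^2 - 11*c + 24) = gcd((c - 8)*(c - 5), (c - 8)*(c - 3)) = c - 8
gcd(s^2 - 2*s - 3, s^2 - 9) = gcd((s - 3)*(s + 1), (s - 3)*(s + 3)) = s - 3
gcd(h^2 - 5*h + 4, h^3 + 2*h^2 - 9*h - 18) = 1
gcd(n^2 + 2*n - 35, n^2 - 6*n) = 1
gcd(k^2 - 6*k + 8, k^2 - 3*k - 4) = k - 4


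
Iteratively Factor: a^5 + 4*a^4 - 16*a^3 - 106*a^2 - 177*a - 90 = (a - 5)*(a^4 + 9*a^3 + 29*a^2 + 39*a + 18) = (a - 5)*(a + 3)*(a^3 + 6*a^2 + 11*a + 6) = (a - 5)*(a + 3)^2*(a^2 + 3*a + 2) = (a - 5)*(a + 1)*(a + 3)^2*(a + 2)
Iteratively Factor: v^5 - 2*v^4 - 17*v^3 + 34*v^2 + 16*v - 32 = (v - 4)*(v^4 + 2*v^3 - 9*v^2 - 2*v + 8) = (v - 4)*(v + 1)*(v^3 + v^2 - 10*v + 8) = (v - 4)*(v + 1)*(v + 4)*(v^2 - 3*v + 2) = (v - 4)*(v - 1)*(v + 1)*(v + 4)*(v - 2)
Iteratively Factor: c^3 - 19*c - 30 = (c + 2)*(c^2 - 2*c - 15) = (c + 2)*(c + 3)*(c - 5)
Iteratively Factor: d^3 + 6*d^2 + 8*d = (d + 2)*(d^2 + 4*d) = (d + 2)*(d + 4)*(d)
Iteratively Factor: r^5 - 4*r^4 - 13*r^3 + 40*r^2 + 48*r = (r)*(r^4 - 4*r^3 - 13*r^2 + 40*r + 48) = r*(r + 3)*(r^3 - 7*r^2 + 8*r + 16) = r*(r + 1)*(r + 3)*(r^2 - 8*r + 16) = r*(r - 4)*(r + 1)*(r + 3)*(r - 4)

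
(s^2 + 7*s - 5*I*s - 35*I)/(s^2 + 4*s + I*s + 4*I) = (s^2 + s*(7 - 5*I) - 35*I)/(s^2 + s*(4 + I) + 4*I)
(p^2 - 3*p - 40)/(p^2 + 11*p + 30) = (p - 8)/(p + 6)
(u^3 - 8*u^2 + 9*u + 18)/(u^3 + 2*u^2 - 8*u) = (u^3 - 8*u^2 + 9*u + 18)/(u*(u^2 + 2*u - 8))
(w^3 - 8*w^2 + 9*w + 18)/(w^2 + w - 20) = (w^3 - 8*w^2 + 9*w + 18)/(w^2 + w - 20)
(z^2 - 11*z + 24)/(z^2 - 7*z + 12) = (z - 8)/(z - 4)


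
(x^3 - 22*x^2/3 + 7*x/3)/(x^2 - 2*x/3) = (3*x^2 - 22*x + 7)/(3*x - 2)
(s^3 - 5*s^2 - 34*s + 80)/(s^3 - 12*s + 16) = (s^2 - 3*s - 40)/(s^2 + 2*s - 8)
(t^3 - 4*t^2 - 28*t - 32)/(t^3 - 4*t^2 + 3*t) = (t^3 - 4*t^2 - 28*t - 32)/(t*(t^2 - 4*t + 3))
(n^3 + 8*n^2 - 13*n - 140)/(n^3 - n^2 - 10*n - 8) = (n^2 + 12*n + 35)/(n^2 + 3*n + 2)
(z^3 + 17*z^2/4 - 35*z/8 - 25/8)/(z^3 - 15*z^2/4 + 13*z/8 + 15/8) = (z + 5)/(z - 3)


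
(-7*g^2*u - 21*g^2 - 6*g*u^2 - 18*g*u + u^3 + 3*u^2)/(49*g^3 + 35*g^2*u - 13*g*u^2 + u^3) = (u + 3)/(-7*g + u)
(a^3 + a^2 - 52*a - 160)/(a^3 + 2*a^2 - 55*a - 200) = (a + 4)/(a + 5)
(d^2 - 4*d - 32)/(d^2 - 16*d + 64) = (d + 4)/(d - 8)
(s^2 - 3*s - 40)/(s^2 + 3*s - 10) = (s - 8)/(s - 2)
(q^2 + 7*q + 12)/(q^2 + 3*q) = (q + 4)/q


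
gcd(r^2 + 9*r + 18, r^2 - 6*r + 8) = 1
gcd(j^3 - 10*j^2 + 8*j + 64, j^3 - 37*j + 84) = j - 4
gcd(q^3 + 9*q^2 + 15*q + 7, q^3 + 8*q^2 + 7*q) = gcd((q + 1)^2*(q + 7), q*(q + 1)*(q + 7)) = q^2 + 8*q + 7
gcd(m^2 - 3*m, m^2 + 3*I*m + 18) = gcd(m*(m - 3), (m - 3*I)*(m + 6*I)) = 1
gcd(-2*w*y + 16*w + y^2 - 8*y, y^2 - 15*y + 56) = y - 8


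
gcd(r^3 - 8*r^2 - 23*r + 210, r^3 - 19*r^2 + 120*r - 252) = r^2 - 13*r + 42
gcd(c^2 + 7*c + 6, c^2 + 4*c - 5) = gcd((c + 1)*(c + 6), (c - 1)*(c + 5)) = 1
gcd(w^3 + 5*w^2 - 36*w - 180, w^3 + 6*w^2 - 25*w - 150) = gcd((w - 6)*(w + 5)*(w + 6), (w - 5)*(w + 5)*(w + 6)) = w^2 + 11*w + 30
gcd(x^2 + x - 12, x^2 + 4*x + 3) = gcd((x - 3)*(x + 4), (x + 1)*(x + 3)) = 1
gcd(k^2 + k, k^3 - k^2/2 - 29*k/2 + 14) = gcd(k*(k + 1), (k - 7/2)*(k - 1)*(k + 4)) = 1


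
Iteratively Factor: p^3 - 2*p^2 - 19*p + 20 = (p - 1)*(p^2 - p - 20) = (p - 5)*(p - 1)*(p + 4)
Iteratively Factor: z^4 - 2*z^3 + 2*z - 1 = (z - 1)*(z^3 - z^2 - z + 1) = (z - 1)^2*(z^2 - 1) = (z - 1)^2*(z + 1)*(z - 1)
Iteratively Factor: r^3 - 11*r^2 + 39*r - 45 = (r - 5)*(r^2 - 6*r + 9) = (r - 5)*(r - 3)*(r - 3)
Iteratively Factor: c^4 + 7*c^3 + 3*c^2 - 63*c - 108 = (c + 3)*(c^3 + 4*c^2 - 9*c - 36) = (c - 3)*(c + 3)*(c^2 + 7*c + 12) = (c - 3)*(c + 3)*(c + 4)*(c + 3)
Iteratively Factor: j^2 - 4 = (j + 2)*(j - 2)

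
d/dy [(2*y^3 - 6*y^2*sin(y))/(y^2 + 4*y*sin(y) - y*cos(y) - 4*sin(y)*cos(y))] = 2*y*(-y*(y - 3*sin(y))*(y*sin(y) + 4*y*cos(y) + 2*y + 4*sin(y) - cos(y) - 4*cos(2*y)) + 3*(-y*cos(y) + y - 2*sin(y))*(y^2 + 4*y*sin(y) - y*cos(y) - 2*sin(2*y)))/((y + 4*sin(y))^2*(y - cos(y))^2)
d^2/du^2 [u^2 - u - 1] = 2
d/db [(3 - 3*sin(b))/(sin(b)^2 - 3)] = 3*(sin(b)^2 - 2*sin(b) + 3)*cos(b)/(sin(b)^2 - 3)^2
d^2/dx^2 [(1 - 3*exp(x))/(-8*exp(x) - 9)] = (315 - 280*exp(x))*exp(x)/(512*exp(3*x) + 1728*exp(2*x) + 1944*exp(x) + 729)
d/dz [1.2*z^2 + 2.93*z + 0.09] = 2.4*z + 2.93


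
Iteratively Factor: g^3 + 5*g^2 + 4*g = (g + 1)*(g^2 + 4*g) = g*(g + 1)*(g + 4)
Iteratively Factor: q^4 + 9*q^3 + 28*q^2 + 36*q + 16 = (q + 2)*(q^3 + 7*q^2 + 14*q + 8) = (q + 2)*(q + 4)*(q^2 + 3*q + 2) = (q + 2)^2*(q + 4)*(q + 1)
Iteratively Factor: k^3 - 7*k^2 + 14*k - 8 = (k - 4)*(k^2 - 3*k + 2) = (k - 4)*(k - 2)*(k - 1)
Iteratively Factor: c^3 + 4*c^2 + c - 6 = (c + 2)*(c^2 + 2*c - 3) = (c + 2)*(c + 3)*(c - 1)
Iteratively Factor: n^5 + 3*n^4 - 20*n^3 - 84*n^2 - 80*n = (n - 5)*(n^4 + 8*n^3 + 20*n^2 + 16*n) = (n - 5)*(n + 4)*(n^3 + 4*n^2 + 4*n) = (n - 5)*(n + 2)*(n + 4)*(n^2 + 2*n) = n*(n - 5)*(n + 2)*(n + 4)*(n + 2)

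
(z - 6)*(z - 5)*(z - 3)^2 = z^4 - 17*z^3 + 105*z^2 - 279*z + 270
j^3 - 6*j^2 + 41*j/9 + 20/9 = (j - 5)*(j - 4/3)*(j + 1/3)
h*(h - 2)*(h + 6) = h^3 + 4*h^2 - 12*h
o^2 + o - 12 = (o - 3)*(o + 4)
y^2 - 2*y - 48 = (y - 8)*(y + 6)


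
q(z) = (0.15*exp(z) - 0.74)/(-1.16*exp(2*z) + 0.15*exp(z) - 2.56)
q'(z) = (0.15*exp(z) - 0.74)*(2.32*exp(2*z) - 0.15*exp(z))/(-1.16*exp(2*z) + 0.15*exp(z) - 2.56)^2 + 0.15*exp(z)/(-1.16*exp(2*z) + 0.15*exp(z) - 2.56)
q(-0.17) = 0.19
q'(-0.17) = -0.13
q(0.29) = 0.12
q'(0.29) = -0.15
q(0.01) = 0.16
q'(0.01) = -0.14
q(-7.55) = 0.29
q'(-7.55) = -0.00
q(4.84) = -0.00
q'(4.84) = 0.00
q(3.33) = -0.00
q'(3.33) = 0.00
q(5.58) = -0.00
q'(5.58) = 0.00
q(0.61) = 0.07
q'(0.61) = -0.14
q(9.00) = 0.00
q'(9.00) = 0.00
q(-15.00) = 0.29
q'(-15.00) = 0.00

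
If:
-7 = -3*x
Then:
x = 7/3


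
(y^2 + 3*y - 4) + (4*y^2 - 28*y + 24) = 5*y^2 - 25*y + 20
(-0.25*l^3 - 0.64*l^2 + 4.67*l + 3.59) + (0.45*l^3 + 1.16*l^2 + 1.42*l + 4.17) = 0.2*l^3 + 0.52*l^2 + 6.09*l + 7.76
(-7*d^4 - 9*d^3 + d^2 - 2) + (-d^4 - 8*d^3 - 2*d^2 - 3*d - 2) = -8*d^4 - 17*d^3 - d^2 - 3*d - 4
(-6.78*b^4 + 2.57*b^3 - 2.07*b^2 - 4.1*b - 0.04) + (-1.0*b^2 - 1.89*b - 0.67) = -6.78*b^4 + 2.57*b^3 - 3.07*b^2 - 5.99*b - 0.71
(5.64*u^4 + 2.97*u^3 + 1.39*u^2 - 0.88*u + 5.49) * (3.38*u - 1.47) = 19.0632*u^5 + 1.7478*u^4 + 0.3323*u^3 - 5.0177*u^2 + 19.8498*u - 8.0703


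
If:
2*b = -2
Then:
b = -1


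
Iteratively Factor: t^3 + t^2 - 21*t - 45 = (t + 3)*(t^2 - 2*t - 15) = (t - 5)*(t + 3)*(t + 3)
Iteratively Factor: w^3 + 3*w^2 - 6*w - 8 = (w + 1)*(w^2 + 2*w - 8) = (w + 1)*(w + 4)*(w - 2)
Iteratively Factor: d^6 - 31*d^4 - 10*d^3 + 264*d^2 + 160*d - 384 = (d - 1)*(d^5 + d^4 - 30*d^3 - 40*d^2 + 224*d + 384) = (d - 1)*(d + 4)*(d^4 - 3*d^3 - 18*d^2 + 32*d + 96) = (d - 4)*(d - 1)*(d + 4)*(d^3 + d^2 - 14*d - 24) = (d - 4)^2*(d - 1)*(d + 4)*(d^2 + 5*d + 6) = (d - 4)^2*(d - 1)*(d + 3)*(d + 4)*(d + 2)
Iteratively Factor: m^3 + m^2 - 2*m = (m - 1)*(m^2 + 2*m) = m*(m - 1)*(m + 2)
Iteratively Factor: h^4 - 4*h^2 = (h - 2)*(h^3 + 2*h^2) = h*(h - 2)*(h^2 + 2*h) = h^2*(h - 2)*(h + 2)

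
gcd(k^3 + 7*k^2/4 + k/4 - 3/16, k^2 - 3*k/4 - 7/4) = 1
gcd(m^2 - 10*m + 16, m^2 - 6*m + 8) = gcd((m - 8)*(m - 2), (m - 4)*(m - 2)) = m - 2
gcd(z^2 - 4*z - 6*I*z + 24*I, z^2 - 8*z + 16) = z - 4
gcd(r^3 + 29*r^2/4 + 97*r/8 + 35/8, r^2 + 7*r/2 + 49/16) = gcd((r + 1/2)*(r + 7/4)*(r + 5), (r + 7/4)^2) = r + 7/4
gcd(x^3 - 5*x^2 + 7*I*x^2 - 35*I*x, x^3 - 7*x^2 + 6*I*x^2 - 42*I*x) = x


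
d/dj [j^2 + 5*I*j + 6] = 2*j + 5*I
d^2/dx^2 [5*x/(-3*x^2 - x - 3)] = 10*(-x*(6*x + 1)^2 + (9*x + 1)*(3*x^2 + x + 3))/(3*x^2 + x + 3)^3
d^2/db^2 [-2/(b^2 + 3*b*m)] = 4*(b*(b + 3*m) - (2*b + 3*m)^2)/(b^3*(b + 3*m)^3)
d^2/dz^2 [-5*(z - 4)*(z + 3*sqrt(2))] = -10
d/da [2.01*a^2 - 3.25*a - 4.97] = 4.02*a - 3.25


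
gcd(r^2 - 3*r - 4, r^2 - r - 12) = r - 4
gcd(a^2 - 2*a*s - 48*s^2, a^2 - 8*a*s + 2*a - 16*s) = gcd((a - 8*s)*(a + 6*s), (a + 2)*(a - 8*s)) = -a + 8*s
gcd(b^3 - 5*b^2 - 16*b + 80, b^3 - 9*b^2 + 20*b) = b^2 - 9*b + 20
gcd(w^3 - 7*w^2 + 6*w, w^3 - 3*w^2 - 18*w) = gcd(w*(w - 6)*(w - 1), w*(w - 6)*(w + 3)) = w^2 - 6*w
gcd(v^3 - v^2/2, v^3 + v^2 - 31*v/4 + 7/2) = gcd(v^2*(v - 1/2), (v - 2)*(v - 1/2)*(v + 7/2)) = v - 1/2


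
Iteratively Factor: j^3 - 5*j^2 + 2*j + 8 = (j + 1)*(j^2 - 6*j + 8) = (j - 4)*(j + 1)*(j - 2)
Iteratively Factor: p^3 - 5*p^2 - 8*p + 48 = (p - 4)*(p^2 - p - 12) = (p - 4)^2*(p + 3)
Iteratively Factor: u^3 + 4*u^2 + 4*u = (u + 2)*(u^2 + 2*u) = u*(u + 2)*(u + 2)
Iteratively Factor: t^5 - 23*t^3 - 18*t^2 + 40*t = (t - 5)*(t^4 + 5*t^3 + 2*t^2 - 8*t) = (t - 5)*(t + 4)*(t^3 + t^2 - 2*t) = (t - 5)*(t - 1)*(t + 4)*(t^2 + 2*t) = (t - 5)*(t - 1)*(t + 2)*(t + 4)*(t)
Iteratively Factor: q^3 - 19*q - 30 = (q + 2)*(q^2 - 2*q - 15) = (q + 2)*(q + 3)*(q - 5)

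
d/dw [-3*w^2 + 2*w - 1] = 2 - 6*w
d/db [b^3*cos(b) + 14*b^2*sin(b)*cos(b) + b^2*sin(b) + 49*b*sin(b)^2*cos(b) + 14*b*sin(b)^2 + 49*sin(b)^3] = -b^3*sin(b) - 28*b^2*sin(b)^2 + 4*b^2*cos(b) + 14*b^2 - 147*b*sin(b)^3 + 56*b*sin(b)*cos(b) + 100*b*sin(b) + 196*sin(b)^2*cos(b) + 14*sin(b)^2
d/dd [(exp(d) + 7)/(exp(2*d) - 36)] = (-2*(exp(d) + 7)*exp(d) + exp(2*d) - 36)*exp(d)/(exp(2*d) - 36)^2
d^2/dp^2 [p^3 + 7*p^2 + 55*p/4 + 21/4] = 6*p + 14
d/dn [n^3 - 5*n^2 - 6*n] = 3*n^2 - 10*n - 6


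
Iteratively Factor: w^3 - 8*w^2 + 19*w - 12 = (w - 4)*(w^2 - 4*w + 3) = (w - 4)*(w - 1)*(w - 3)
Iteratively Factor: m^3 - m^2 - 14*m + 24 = (m - 2)*(m^2 + m - 12) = (m - 3)*(m - 2)*(m + 4)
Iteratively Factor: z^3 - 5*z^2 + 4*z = (z - 1)*(z^2 - 4*z) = z*(z - 1)*(z - 4)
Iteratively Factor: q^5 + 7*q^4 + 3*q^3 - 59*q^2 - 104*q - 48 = (q - 3)*(q^4 + 10*q^3 + 33*q^2 + 40*q + 16) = (q - 3)*(q + 1)*(q^3 + 9*q^2 + 24*q + 16) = (q - 3)*(q + 1)*(q + 4)*(q^2 + 5*q + 4) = (q - 3)*(q + 1)^2*(q + 4)*(q + 4)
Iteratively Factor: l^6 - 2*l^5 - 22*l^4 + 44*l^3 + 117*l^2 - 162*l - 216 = (l - 3)*(l^5 + l^4 - 19*l^3 - 13*l^2 + 78*l + 72) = (l - 3)*(l + 4)*(l^4 - 3*l^3 - 7*l^2 + 15*l + 18) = (l - 3)^2*(l + 4)*(l^3 - 7*l - 6) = (l - 3)^2*(l + 1)*(l + 4)*(l^2 - l - 6) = (l - 3)^2*(l + 1)*(l + 2)*(l + 4)*(l - 3)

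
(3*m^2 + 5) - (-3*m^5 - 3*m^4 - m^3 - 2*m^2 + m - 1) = 3*m^5 + 3*m^4 + m^3 + 5*m^2 - m + 6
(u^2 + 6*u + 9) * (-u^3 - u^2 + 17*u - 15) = -u^5 - 7*u^4 + 2*u^3 + 78*u^2 + 63*u - 135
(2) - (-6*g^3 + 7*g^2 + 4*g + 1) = 6*g^3 - 7*g^2 - 4*g + 1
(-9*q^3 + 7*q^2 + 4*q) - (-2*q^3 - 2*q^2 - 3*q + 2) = -7*q^3 + 9*q^2 + 7*q - 2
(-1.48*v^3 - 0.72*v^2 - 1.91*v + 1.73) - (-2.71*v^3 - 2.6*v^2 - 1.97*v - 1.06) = 1.23*v^3 + 1.88*v^2 + 0.0600000000000001*v + 2.79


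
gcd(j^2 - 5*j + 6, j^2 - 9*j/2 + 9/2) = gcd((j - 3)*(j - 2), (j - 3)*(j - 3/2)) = j - 3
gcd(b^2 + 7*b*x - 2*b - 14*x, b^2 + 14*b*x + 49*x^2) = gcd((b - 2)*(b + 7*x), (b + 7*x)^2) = b + 7*x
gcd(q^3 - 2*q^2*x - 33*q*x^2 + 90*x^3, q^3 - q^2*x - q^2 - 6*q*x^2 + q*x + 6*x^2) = -q + 3*x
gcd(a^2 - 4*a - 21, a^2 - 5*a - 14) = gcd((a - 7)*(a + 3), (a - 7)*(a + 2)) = a - 7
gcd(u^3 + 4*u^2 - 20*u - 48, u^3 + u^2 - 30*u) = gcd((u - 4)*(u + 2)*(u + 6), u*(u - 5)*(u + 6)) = u + 6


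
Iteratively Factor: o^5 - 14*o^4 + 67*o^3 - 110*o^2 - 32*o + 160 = (o - 4)*(o^4 - 10*o^3 + 27*o^2 - 2*o - 40) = (o - 4)^2*(o^3 - 6*o^2 + 3*o + 10) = (o - 5)*(o - 4)^2*(o^2 - o - 2) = (o - 5)*(o - 4)^2*(o + 1)*(o - 2)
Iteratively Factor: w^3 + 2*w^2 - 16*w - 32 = (w + 4)*(w^2 - 2*w - 8) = (w - 4)*(w + 4)*(w + 2)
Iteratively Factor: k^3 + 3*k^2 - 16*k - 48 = (k + 3)*(k^2 - 16) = (k - 4)*(k + 3)*(k + 4)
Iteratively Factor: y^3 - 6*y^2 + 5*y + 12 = (y - 3)*(y^2 - 3*y - 4) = (y - 3)*(y + 1)*(y - 4)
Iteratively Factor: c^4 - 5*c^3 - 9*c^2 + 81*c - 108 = (c + 4)*(c^3 - 9*c^2 + 27*c - 27) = (c - 3)*(c + 4)*(c^2 - 6*c + 9) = (c - 3)^2*(c + 4)*(c - 3)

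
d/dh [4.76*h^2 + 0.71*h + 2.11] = 9.52*h + 0.71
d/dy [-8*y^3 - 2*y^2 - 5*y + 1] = -24*y^2 - 4*y - 5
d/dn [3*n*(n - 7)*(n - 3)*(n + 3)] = 12*n^3 - 63*n^2 - 54*n + 189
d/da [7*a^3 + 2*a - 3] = 21*a^2 + 2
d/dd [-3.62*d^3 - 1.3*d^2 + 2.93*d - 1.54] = -10.86*d^2 - 2.6*d + 2.93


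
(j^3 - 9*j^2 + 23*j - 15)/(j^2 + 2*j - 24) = (j^3 - 9*j^2 + 23*j - 15)/(j^2 + 2*j - 24)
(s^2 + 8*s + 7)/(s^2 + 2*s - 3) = (s^2 + 8*s + 7)/(s^2 + 2*s - 3)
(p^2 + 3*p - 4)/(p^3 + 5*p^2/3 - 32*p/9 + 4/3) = 9*(p^2 + 3*p - 4)/(9*p^3 + 15*p^2 - 32*p + 12)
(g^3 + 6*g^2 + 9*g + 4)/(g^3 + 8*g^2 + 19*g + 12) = (g + 1)/(g + 3)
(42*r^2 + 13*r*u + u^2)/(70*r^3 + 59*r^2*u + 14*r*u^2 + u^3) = (6*r + u)/(10*r^2 + 7*r*u + u^2)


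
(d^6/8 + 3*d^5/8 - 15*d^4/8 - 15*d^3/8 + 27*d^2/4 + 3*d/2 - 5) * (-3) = -3*d^6/8 - 9*d^5/8 + 45*d^4/8 + 45*d^3/8 - 81*d^2/4 - 9*d/2 + 15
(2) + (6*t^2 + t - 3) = 6*t^2 + t - 1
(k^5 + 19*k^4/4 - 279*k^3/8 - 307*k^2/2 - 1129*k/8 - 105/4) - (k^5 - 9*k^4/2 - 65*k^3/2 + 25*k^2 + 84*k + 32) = 37*k^4/4 - 19*k^3/8 - 357*k^2/2 - 1801*k/8 - 233/4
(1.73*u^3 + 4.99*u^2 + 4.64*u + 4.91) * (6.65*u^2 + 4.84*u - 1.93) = 11.5045*u^5 + 41.5567*u^4 + 51.6687*u^3 + 45.4784*u^2 + 14.8092*u - 9.4763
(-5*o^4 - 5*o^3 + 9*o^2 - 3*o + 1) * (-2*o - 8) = 10*o^5 + 50*o^4 + 22*o^3 - 66*o^2 + 22*o - 8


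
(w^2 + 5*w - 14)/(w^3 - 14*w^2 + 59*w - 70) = (w + 7)/(w^2 - 12*w + 35)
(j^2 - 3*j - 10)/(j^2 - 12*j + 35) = (j + 2)/(j - 7)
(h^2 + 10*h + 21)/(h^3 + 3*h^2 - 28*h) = (h + 3)/(h*(h - 4))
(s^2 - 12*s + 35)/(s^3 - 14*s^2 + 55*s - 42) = (s - 5)/(s^2 - 7*s + 6)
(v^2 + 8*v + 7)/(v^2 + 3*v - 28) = (v + 1)/(v - 4)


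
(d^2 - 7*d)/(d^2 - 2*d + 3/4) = 4*d*(d - 7)/(4*d^2 - 8*d + 3)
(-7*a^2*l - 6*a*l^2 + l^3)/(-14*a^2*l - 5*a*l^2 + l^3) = (a + l)/(2*a + l)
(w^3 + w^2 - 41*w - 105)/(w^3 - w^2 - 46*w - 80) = (w^2 - 4*w - 21)/(w^2 - 6*w - 16)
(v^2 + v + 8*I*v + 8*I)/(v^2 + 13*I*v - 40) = (v + 1)/(v + 5*I)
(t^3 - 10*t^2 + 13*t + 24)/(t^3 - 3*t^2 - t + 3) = (t - 8)/(t - 1)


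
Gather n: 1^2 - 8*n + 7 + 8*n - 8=0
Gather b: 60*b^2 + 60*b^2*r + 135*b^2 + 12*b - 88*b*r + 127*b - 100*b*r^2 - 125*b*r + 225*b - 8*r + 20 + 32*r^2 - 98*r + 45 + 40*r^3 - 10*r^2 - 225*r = b^2*(60*r + 195) + b*(-100*r^2 - 213*r + 364) + 40*r^3 + 22*r^2 - 331*r + 65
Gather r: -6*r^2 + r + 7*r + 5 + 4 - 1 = -6*r^2 + 8*r + 8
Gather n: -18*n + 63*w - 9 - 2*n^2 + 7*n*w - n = -2*n^2 + n*(7*w - 19) + 63*w - 9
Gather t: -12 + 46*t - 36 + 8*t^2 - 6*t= 8*t^2 + 40*t - 48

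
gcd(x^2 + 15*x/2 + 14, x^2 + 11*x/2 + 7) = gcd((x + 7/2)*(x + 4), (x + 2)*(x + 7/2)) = x + 7/2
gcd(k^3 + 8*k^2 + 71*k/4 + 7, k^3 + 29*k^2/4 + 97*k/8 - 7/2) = k^2 + 15*k/2 + 14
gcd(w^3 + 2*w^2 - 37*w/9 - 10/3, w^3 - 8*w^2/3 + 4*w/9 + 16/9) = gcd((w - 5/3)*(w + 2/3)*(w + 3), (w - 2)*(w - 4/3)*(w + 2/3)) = w + 2/3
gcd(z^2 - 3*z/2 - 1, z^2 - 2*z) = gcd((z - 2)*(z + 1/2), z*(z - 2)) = z - 2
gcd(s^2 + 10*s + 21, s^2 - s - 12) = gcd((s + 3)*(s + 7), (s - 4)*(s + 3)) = s + 3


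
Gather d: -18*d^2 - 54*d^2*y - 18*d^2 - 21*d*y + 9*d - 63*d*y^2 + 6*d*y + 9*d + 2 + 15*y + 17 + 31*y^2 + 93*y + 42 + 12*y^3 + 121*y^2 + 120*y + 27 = d^2*(-54*y - 36) + d*(-63*y^2 - 15*y + 18) + 12*y^3 + 152*y^2 + 228*y + 88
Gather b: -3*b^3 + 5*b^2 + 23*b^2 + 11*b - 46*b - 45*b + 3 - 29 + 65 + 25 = -3*b^3 + 28*b^2 - 80*b + 64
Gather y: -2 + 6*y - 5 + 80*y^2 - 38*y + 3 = 80*y^2 - 32*y - 4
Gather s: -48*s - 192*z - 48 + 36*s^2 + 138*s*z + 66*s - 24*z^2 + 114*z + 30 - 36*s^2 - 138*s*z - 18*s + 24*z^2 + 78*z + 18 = 0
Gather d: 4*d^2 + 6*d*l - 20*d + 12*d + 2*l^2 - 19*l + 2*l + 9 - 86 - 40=4*d^2 + d*(6*l - 8) + 2*l^2 - 17*l - 117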